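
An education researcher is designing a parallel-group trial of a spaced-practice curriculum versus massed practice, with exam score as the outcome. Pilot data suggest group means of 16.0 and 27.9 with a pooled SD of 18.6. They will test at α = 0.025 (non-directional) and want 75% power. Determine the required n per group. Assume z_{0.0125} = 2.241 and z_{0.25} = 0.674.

n = 42 per group

Cohen's d = |M₁ − M₂| / SD_pooled = |16.0 − 27.9| / 18.6 = 11.9 / 18.6 = 0.640.
For two independent groups with equal n: n = 2·((z_{α/2} + z_β) / d)².
z_{α/2} + z_β = 2.241 + 0.674 = 2.915.
n = 2 × (2.915 / 0.640)² = 2 × 4.555² = 2 × 20.75 = 41.5.
Round up to the next whole participant.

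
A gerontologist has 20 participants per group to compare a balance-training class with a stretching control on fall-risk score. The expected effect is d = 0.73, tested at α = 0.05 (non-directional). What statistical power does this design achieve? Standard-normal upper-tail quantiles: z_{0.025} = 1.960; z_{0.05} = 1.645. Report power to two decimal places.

For two equal groups, power = Φ(d·√(n/2) − z_{α/2}).
d·√(n/2) = 0.73 × √(20/2) = 0.73 × 3.162 = 2.308.
z_β = 2.308 − 1.960 = 0.348.
Power = Φ(0.348) = 0.636.

power ≈ 0.64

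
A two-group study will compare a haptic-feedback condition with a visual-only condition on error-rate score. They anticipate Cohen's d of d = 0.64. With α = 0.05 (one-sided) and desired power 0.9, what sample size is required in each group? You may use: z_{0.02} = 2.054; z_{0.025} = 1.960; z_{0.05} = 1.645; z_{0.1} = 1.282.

For two independent groups with equal n: n = 2·((z_{α} + z_β) / d)².
z_{α} + z_β = 1.645 + 1.282 = 2.927.
n = 2 × (2.927 / 0.64)² = 2 × 4.573² = 2 × 20.92 = 41.8.
Round up to the next whole participant.

n = 42 per group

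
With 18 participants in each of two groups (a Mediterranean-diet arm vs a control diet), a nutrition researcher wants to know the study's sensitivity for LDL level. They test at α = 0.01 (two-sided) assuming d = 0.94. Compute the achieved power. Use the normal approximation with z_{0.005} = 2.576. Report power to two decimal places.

power ≈ 0.60

For two equal groups, power = Φ(d·√(n/2) − z_{α/2}).
d·√(n/2) = 0.94 × √(18/2) = 0.94 × 3.000 = 2.820.
z_β = 2.820 − 2.576 = 0.244.
Power = Φ(0.244) = 0.596.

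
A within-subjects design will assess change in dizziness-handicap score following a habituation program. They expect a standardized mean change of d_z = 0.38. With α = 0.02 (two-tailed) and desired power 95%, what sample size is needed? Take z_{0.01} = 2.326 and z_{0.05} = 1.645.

n = 110 pairs

For a paired (one-sample on differences) test: n = ((z_{α/2} + z_β) / d)².
z_{α/2} + z_β = 2.326 + 1.645 = 3.971.
n = (3.971 / 0.38)² = 10.450² = 109.20.
Round up.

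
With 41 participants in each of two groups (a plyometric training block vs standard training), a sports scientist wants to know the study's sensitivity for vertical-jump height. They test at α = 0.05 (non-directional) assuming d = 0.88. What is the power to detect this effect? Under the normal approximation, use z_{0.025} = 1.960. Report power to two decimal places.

For two equal groups, power = Φ(d·√(n/2) − z_{α/2}).
d·√(n/2) = 0.88 × √(41/2) = 0.88 × 4.528 = 3.984.
z_β = 3.984 − 1.960 = 2.024.
Power = Φ(2.024) = 0.979.

power ≈ 0.98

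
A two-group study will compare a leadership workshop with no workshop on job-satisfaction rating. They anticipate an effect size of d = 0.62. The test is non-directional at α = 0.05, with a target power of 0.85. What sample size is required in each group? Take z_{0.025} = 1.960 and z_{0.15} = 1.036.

For two independent groups with equal n: n = 2·((z_{α/2} + z_β) / d)².
z_{α/2} + z_β = 1.960 + 1.036 = 2.996.
n = 2 × (2.996 / 0.62)² = 2 × 4.832² = 2 × 23.35 = 46.7.
Round up to the next whole participant.

n = 47 per group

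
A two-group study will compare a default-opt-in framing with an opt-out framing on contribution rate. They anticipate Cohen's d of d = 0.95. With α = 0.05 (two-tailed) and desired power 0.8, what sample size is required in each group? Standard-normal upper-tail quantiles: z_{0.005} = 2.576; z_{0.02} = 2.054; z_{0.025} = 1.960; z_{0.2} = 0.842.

n = 18 per group

For two independent groups with equal n: n = 2·((z_{α/2} + z_β) / d)².
z_{α/2} + z_β = 1.960 + 0.842 = 2.802.
n = 2 × (2.802 / 0.95)² = 2 × 2.949² = 2 × 8.70 = 17.4.
Round up to the next whole participant.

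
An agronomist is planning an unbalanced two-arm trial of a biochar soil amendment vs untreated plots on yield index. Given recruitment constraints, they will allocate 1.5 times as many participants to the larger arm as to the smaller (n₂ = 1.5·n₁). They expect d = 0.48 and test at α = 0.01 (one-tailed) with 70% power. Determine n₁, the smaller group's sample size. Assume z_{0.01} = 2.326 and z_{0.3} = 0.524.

n₁ = 59

With allocation ratio k = n₂/n₁ = 1.5, Var(x̄₁−x̄₂) = σ²(1/n₁ + 1/(k·n₁)) = σ²·(k+1)/(k·n₁).
So n₁ = (1 + 1/k)·((z_{α} + z_β)/d)² = 1.667 × (2.850/0.48)².
n₁ = 1.667 × 35.25 = 58.8.
Round up: n₁ = 59, giving n₂ = ⌈1.5 × 59⌉ = ⌈88.5⌉ = 89.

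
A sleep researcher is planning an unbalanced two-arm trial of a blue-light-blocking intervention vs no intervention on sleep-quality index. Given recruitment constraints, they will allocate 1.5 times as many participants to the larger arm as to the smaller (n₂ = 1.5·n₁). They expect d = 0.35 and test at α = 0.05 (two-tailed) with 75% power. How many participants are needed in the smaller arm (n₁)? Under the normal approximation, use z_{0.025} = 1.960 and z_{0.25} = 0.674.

With allocation ratio k = n₂/n₁ = 1.5, Var(x̄₁−x̄₂) = σ²(1/n₁ + 1/(k·n₁)) = σ²·(k+1)/(k·n₁).
So n₁ = (1 + 1/k)·((z_{α/2} + z_β)/d)² = 1.667 × (2.634/0.35)².
n₁ = 1.667 × 56.64 = 94.4.
Round up: n₁ = 95, giving n₂ = ⌈1.5 × 95⌉ = ⌈142.5⌉ = 143.

n₁ = 95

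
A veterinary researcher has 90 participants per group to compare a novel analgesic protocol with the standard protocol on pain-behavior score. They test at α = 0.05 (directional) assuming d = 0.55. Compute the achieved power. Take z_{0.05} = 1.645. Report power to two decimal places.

For two equal groups, power = Φ(d·√(n/2) − z_{α}).
d·√(n/2) = 0.55 × √(90/2) = 0.55 × 6.708 = 3.690.
z_β = 3.690 − 1.645 = 2.045.
Power = Φ(2.045) = 0.980.

power ≈ 0.98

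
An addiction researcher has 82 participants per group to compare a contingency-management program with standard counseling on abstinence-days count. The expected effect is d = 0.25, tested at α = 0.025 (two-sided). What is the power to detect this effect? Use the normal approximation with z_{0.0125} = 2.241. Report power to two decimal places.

power ≈ 0.26

For two equal groups, power = Φ(d·√(n/2) − z_{α/2}).
d·√(n/2) = 0.25 × √(82/2) = 0.25 × 6.403 = 1.601.
z_β = 1.601 − 2.241 = -0.640.
Power = Φ(-0.640) = 0.261.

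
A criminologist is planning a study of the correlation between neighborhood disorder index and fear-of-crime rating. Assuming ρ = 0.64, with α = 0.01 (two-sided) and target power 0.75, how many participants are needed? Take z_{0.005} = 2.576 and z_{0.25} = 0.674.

n = 22

Fisher's z: C = ½·ln((1+r)/(1−r)) = ½·ln(4.5556) = 0.7582.
n = ((z_{α/2} + z_β)/C)² + 3.
(2.576 + 0.674) / 0.7582 = 3.250 / 0.7582 = 4.286.
n = 4.286² + 3 = 18.37 + 3 = 21.4.
Round up.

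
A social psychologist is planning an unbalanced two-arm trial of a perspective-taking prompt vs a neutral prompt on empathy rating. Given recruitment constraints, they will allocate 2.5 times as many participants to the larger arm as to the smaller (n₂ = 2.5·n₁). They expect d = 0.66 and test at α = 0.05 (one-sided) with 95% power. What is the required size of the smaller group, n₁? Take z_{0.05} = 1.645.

n₁ = 35

With allocation ratio k = n₂/n₁ = 2.5, Var(x̄₁−x̄₂) = σ²(1/n₁ + 1/(k·n₁)) = σ²·(k+1)/(k·n₁).
So n₁ = (1 + 1/k)·((z_{α} + z_β)/d)² = 1.400 × (3.290/0.66)².
n₁ = 1.400 × 24.85 = 34.8.
Round up: n₁ = 35, giving n₂ = ⌈2.5 × 35⌉ = ⌈87.5⌉ = 88.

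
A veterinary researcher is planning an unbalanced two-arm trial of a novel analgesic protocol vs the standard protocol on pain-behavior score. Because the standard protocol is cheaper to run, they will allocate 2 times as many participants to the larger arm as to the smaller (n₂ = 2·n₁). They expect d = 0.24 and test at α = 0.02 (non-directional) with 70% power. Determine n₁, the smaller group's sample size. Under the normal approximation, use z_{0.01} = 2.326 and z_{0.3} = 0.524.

With allocation ratio k = n₂/n₁ = 2, Var(x̄₁−x̄₂) = σ²(1/n₁ + 1/(k·n₁)) = σ²·(k+1)/(k·n₁).
So n₁ = (1 + 1/k)·((z_{α/2} + z_β)/d)² = 1.500 × (2.850/0.24)².
n₁ = 1.500 × 141.02 = 211.5.
Round up: n₁ = 212, giving n₂ = 2 × 212 = 424.

n₁ = 212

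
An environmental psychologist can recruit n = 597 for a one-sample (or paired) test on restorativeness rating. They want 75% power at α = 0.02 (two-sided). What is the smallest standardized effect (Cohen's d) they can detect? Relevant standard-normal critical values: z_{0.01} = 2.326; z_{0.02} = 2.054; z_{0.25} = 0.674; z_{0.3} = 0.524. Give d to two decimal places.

d_min ≈ 0.12

For a single sample (or paired design) of n = 597: d_min = (z_{α/2} + z_β)/√n.
z-sum = 2.326 + 0.674 = 3.000.
d_min = 3.000 / √597 = 3.000 / 24.434 = 0.123.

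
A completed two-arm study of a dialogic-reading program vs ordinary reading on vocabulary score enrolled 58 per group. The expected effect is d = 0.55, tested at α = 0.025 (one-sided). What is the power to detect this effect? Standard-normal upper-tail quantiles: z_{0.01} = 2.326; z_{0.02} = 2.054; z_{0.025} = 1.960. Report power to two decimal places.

power ≈ 0.84

For two equal groups, power = Φ(d·√(n/2) − z_{α}).
d·√(n/2) = 0.55 × √(58/2) = 0.55 × 5.385 = 2.962.
z_β = 2.962 − 1.960 = 1.002.
Power = Φ(1.002) = 0.842.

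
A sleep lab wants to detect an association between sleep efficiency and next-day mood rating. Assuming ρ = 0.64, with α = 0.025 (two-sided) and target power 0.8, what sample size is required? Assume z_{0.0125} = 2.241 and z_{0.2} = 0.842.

Fisher's z: C = ½·ln((1+r)/(1−r)) = ½·ln(4.5556) = 0.7582.
n = ((z_{α/2} + z_β)/C)² + 3.
(2.241 + 0.842) / 0.7582 = 3.083 / 0.7582 = 4.066.
n = 4.066² + 3 = 16.53 + 3 = 19.5.
Round up.

n = 20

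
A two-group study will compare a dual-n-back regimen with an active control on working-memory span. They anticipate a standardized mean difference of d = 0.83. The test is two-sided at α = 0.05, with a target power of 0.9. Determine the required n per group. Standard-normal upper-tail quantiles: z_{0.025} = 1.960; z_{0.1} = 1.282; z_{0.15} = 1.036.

For two independent groups with equal n: n = 2·((z_{α/2} + z_β) / d)².
z_{α/2} + z_β = 1.960 + 1.282 = 3.242.
n = 2 × (3.242 / 0.83)² = 2 × 3.906² = 2 × 15.26 = 30.5.
Round up to the next whole participant.

n = 31 per group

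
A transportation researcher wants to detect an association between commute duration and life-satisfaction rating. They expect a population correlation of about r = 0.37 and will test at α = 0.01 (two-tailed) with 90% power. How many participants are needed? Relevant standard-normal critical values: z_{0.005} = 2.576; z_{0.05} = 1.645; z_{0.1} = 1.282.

n = 102

Fisher's z: C = ½·ln((1+r)/(1−r)) = ½·ln(2.1746) = 0.3884.
n = ((z_{α/2} + z_β)/C)² + 3.
(2.576 + 1.282) / 0.3884 = 3.858 / 0.3884 = 9.933.
n = 9.933² + 3 = 98.67 + 3 = 101.7.
Round up.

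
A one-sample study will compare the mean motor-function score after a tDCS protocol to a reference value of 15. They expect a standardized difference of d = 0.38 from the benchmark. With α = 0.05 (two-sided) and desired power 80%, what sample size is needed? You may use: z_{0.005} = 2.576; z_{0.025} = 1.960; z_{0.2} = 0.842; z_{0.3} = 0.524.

n = 55

For a one-sample test: n = ((z_{α/2} + z_β) / d)².
z_{α/2} + z_β = 1.960 + 0.842 = 2.802.
n = (2.802 / 0.38)² = 7.374² = 54.37.
Round up.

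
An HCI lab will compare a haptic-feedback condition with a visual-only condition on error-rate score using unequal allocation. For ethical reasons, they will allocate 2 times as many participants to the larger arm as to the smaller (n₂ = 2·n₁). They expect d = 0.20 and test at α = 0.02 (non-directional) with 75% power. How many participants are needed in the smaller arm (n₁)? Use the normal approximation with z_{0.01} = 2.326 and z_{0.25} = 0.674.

n₁ = 338

With allocation ratio k = n₂/n₁ = 2, Var(x̄₁−x̄₂) = σ²(1/n₁ + 1/(k·n₁)) = σ²·(k+1)/(k·n₁).
So n₁ = (1 + 1/k)·((z_{α/2} + z_β)/d)² = 1.500 × (3.000/0.20)².
n₁ = 1.500 × 225.00 = 337.5.
Round up: n₁ = 338, giving n₂ = 2 × 338 = 676.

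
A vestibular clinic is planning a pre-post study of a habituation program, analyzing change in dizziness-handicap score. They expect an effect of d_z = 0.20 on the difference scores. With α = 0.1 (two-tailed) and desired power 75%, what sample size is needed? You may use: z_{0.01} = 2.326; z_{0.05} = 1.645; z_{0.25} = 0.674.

For a paired (one-sample on differences) test: n = ((z_{α/2} + z_β) / d)².
z_{α/2} + z_β = 1.645 + 0.674 = 2.319.
n = (2.319 / 0.20)² = 11.595² = 134.44.
Round up.

n = 135 pairs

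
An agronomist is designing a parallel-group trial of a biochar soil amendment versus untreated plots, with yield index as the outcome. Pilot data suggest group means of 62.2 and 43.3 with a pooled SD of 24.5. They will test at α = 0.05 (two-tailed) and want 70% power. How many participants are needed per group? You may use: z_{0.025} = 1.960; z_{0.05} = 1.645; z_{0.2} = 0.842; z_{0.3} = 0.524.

n = 21 per group

Cohen's d = |M₁ − M₂| / SD_pooled = |62.2 − 43.3| / 24.5 = 18.9 / 24.5 = 0.771.
For two independent groups with equal n: n = 2·((z_{α/2} + z_β) / d)².
z_{α/2} + z_β = 1.960 + 0.524 = 2.484.
n = 2 × (2.484 / 0.771)² = 2 × 3.222² = 2 × 10.38 = 20.8.
Round up to the next whole participant.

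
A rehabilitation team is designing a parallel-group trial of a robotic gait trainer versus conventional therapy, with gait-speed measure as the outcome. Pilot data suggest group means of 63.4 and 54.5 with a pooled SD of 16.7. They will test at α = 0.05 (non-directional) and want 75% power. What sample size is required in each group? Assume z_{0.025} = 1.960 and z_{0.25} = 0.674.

Cohen's d = |M₁ − M₂| / SD_pooled = |63.4 − 54.5| / 16.7 = 8.9 / 16.7 = 0.533.
For two independent groups with equal n: n = 2·((z_{α/2} + z_β) / d)².
z_{α/2} + z_β = 1.960 + 0.674 = 2.634.
n = 2 × (2.634 / 0.533)² = 2 × 4.942² = 2 × 24.42 = 48.8.
Round up to the next whole participant.

n = 49 per group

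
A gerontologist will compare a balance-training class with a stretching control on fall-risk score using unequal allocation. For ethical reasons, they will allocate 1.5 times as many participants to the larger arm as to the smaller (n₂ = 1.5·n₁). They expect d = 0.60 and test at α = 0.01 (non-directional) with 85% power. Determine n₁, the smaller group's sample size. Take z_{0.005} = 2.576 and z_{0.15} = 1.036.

With allocation ratio k = n₂/n₁ = 1.5, Var(x̄₁−x̄₂) = σ²(1/n₁ + 1/(k·n₁)) = σ²·(k+1)/(k·n₁).
So n₁ = (1 + 1/k)·((z_{α/2} + z_β)/d)² = 1.667 × (3.612/0.60)².
n₁ = 1.667 × 36.24 = 60.4.
Round up: n₁ = 61, giving n₂ = ⌈1.5 × 61⌉ = ⌈91.5⌉ = 92.

n₁ = 61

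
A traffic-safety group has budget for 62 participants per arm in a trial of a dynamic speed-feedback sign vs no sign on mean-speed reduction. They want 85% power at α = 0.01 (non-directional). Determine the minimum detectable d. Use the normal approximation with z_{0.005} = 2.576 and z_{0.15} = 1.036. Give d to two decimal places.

For two independent groups of n = 62 each: d_min = (z_{α/2} + z_β)·√(2/n).
z-sum = 2.576 + 1.036 = 3.612.
d_min = 3.612 × √(2/62) = 3.612 × 0.1796 = 0.649.

d_min ≈ 0.65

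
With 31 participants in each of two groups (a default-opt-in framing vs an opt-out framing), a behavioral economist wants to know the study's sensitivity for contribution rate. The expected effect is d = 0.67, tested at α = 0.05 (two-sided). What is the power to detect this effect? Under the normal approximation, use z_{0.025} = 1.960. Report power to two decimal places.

power ≈ 0.75

For two equal groups, power = Φ(d·√(n/2) − z_{α/2}).
d·√(n/2) = 0.67 × √(31/2) = 0.67 × 3.937 = 2.638.
z_β = 2.638 − 1.960 = 0.678.
Power = Φ(0.678) = 0.751.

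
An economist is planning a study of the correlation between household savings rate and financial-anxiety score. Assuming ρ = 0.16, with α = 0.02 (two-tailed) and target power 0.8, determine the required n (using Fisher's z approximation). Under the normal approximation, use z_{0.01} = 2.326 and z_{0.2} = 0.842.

n = 389

Fisher's z: C = ½·ln((1+r)/(1−r)) = ½·ln(1.3810) = 0.1614.
n = ((z_{α/2} + z_β)/C)² + 3.
(2.326 + 0.842) / 0.1614 = 3.168 / 0.1614 = 19.628.
n = 19.628² + 3 = 385.27 + 3 = 388.3.
Round up.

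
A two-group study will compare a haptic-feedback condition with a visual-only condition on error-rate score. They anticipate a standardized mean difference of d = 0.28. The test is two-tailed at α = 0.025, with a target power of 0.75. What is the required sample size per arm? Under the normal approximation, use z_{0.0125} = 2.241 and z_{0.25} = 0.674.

n = 217 per group

For two independent groups with equal n: n = 2·((z_{α/2} + z_β) / d)².
z_{α/2} + z_β = 2.241 + 0.674 = 2.915.
n = 2 × (2.915 / 0.28)² = 2 × 10.411² = 2 × 108.38 = 216.8.
Round up to the next whole participant.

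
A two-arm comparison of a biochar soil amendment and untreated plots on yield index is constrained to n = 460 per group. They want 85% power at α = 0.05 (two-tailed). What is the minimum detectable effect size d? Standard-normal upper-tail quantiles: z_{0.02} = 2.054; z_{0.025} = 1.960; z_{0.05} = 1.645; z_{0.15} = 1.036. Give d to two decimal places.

d_min ≈ 0.20

For two independent groups of n = 460 each: d_min = (z_{α/2} + z_β)·√(2/n).
z-sum = 1.960 + 1.036 = 2.996.
d_min = 2.996 × √(2/460) = 2.996 × 0.0659 = 0.198.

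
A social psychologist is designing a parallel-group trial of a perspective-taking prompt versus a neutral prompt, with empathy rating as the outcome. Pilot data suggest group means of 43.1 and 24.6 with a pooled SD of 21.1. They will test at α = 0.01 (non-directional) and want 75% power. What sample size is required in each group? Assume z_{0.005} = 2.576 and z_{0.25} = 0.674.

n = 28 per group

Cohen's d = |M₁ − M₂| / SD_pooled = |43.1 − 24.6| / 21.1 = 18.5 / 21.1 = 0.877.
For two independent groups with equal n: n = 2·((z_{α/2} + z_β) / d)².
z_{α/2} + z_β = 2.576 + 0.674 = 3.250.
n = 2 × (3.250 / 0.877)² = 2 × 3.706² = 2 × 13.73 = 27.5.
Round up to the next whole participant.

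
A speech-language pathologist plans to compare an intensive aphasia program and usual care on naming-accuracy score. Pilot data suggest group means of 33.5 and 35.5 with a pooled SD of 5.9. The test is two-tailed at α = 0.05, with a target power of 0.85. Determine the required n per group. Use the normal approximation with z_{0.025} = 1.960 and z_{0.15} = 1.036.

Cohen's d = |M₁ − M₂| / SD_pooled = |33.5 − 35.5| / 5.9 = 2.0 / 5.9 = 0.339.
For two independent groups with equal n: n = 2·((z_{α/2} + z_β) / d)².
z_{α/2} + z_β = 1.960 + 1.036 = 2.996.
n = 2 × (2.996 / 0.339)² = 2 × 8.838² = 2 × 78.11 = 156.2.
Round up to the next whole participant.

n = 157 per group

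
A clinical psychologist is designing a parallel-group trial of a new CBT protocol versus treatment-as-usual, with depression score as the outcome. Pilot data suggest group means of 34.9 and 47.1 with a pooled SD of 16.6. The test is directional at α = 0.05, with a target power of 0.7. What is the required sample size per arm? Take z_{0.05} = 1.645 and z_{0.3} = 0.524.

n = 18 per group

Cohen's d = |M₁ − M₂| / SD_pooled = |34.9 − 47.1| / 16.6 = 12.2 / 16.6 = 0.735.
For two independent groups with equal n: n = 2·((z_{α} + z_β) / d)².
z_{α} + z_β = 1.645 + 0.524 = 2.169.
n = 2 × (2.169 / 0.735)² = 2 × 2.951² = 2 × 8.71 = 17.4.
Round up to the next whole participant.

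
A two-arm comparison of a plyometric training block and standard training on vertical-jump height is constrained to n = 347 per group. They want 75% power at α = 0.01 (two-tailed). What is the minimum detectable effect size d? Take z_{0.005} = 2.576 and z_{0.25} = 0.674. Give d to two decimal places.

d_min ≈ 0.25

For two independent groups of n = 347 each: d_min = (z_{α/2} + z_β)·√(2/n).
z-sum = 2.576 + 0.674 = 3.250.
d_min = 3.250 × √(2/347) = 3.250 × 0.0759 = 0.247.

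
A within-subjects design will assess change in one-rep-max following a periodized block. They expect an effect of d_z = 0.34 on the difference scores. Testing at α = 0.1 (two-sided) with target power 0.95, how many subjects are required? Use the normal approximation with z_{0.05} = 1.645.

For a paired (one-sample on differences) test: n = ((z_{α/2} + z_β) / d)².
z_{α/2} + z_β = 1.645 + 1.645 = 3.290.
n = (3.290 / 0.34)² = 9.676² = 93.63.
Round up.

n = 94 pairs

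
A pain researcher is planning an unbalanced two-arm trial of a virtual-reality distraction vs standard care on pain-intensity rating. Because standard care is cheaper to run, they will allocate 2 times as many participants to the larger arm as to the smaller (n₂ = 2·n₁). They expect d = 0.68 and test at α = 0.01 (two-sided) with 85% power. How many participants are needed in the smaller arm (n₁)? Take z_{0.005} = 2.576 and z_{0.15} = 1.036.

n₁ = 43

With allocation ratio k = n₂/n₁ = 2, Var(x̄₁−x̄₂) = σ²(1/n₁ + 1/(k·n₁)) = σ²·(k+1)/(k·n₁).
So n₁ = (1 + 1/k)·((z_{α/2} + z_β)/d)² = 1.500 × (3.612/0.68)².
n₁ = 1.500 × 28.21 = 42.3.
Round up: n₁ = 43, giving n₂ = 2 × 43 = 86.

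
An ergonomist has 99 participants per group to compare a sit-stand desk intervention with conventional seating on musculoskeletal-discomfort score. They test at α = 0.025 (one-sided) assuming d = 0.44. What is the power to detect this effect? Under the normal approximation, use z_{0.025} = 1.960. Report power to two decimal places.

For two equal groups, power = Φ(d·√(n/2) − z_{α}).
d·√(n/2) = 0.44 × √(99/2) = 0.44 × 7.036 = 3.096.
z_β = 3.096 − 1.960 = 1.136.
Power = Φ(1.136) = 0.872.

power ≈ 0.87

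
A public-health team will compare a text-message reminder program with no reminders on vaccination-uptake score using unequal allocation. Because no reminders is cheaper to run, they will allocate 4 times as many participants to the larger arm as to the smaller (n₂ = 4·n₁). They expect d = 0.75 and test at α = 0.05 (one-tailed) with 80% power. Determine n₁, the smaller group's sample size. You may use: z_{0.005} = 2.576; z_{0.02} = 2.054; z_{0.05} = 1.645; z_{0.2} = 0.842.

n₁ = 14

With allocation ratio k = n₂/n₁ = 4, Var(x̄₁−x̄₂) = σ²(1/n₁ + 1/(k·n₁)) = σ²·(k+1)/(k·n₁).
So n₁ = (1 + 1/k)·((z_{α} + z_β)/d)² = 1.250 × (2.487/0.75)².
n₁ = 1.250 × 11.00 = 13.7.
Round up: n₁ = 14, giving n₂ = 4 × 14 = 56.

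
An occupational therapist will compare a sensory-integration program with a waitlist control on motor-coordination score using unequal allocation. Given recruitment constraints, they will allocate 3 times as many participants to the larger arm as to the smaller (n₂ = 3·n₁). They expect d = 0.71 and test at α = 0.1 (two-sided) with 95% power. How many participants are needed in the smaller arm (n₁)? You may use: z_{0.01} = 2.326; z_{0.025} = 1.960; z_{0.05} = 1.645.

With allocation ratio k = n₂/n₁ = 3, Var(x̄₁−x̄₂) = σ²(1/n₁ + 1/(k·n₁)) = σ²·(k+1)/(k·n₁).
So n₁ = (1 + 1/k)·((z_{α/2} + z_β)/d)² = 1.333 × (3.290/0.71)².
n₁ = 1.333 × 21.47 = 28.6.
Round up: n₁ = 29, giving n₂ = 3 × 29 = 87.

n₁ = 29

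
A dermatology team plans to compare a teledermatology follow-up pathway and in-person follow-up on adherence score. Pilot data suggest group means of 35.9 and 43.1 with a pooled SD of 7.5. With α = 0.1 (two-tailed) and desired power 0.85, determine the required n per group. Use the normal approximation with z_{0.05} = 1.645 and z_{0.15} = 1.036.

Cohen's d = |M₁ − M₂| / SD_pooled = |35.9 − 43.1| / 7.5 = 7.2 / 7.5 = 0.960.
For two independent groups with equal n: n = 2·((z_{α/2} + z_β) / d)².
z_{α/2} + z_β = 1.645 + 1.036 = 2.681.
n = 2 × (2.681 / 0.960)² = 2 × 2.793² = 2 × 7.80 = 15.6.
Round up to the next whole participant.

n = 16 per group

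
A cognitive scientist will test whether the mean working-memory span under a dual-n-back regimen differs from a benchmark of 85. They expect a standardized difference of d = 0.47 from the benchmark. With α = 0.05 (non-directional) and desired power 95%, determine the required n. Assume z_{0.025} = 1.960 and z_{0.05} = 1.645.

For a one-sample test: n = ((z_{α/2} + z_β) / d)².
z_{α/2} + z_β = 1.960 + 1.645 = 3.605.
n = (3.605 / 0.47)² = 7.670² = 58.83.
Round up.

n = 59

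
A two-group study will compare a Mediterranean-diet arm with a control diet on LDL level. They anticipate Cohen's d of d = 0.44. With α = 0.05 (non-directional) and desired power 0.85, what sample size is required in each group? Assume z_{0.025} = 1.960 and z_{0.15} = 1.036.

n = 93 per group

For two independent groups with equal n: n = 2·((z_{α/2} + z_β) / d)².
z_{α/2} + z_β = 1.960 + 1.036 = 2.996.
n = 2 × (2.996 / 0.44)² = 2 × 6.809² = 2 × 46.36 = 92.7.
Round up to the next whole participant.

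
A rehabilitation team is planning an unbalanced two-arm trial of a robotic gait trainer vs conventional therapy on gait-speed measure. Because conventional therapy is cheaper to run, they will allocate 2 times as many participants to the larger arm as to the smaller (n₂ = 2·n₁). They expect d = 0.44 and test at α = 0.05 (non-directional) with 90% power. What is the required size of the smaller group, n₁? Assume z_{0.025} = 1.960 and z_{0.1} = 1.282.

With allocation ratio k = n₂/n₁ = 2, Var(x̄₁−x̄₂) = σ²(1/n₁ + 1/(k·n₁)) = σ²·(k+1)/(k·n₁).
So n₁ = (1 + 1/k)·((z_{α/2} + z_β)/d)² = 1.500 × (3.242/0.44)².
n₁ = 1.500 × 54.29 = 81.4.
Round up: n₁ = 82, giving n₂ = 2 × 82 = 164.

n₁ = 82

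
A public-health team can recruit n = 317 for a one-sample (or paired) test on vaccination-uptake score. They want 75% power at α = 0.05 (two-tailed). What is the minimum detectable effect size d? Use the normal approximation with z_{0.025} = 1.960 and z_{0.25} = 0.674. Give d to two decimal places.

d_min ≈ 0.15

For a single sample (or paired design) of n = 317: d_min = (z_{α/2} + z_β)/√n.
z-sum = 1.960 + 0.674 = 2.634.
d_min = 2.634 / √317 = 2.634 / 17.804 = 0.148.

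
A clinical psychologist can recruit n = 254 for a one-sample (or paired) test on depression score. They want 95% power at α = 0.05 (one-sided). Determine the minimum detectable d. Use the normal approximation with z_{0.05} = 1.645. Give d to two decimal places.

d_min ≈ 0.21

For a single sample (or paired design) of n = 254: d_min = (z_{α} + z_β)/√n.
z-sum = 1.645 + 1.645 = 3.290.
d_min = 3.290 / √254 = 3.290 / 15.937 = 0.206.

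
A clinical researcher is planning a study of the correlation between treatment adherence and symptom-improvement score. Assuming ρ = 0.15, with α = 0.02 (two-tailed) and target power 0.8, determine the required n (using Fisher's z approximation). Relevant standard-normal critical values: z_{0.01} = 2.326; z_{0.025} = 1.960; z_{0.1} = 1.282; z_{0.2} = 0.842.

Fisher's z: C = ½·ln((1+r)/(1−r)) = ½·ln(1.3529) = 0.1511.
n = ((z_{α/2} + z_β)/C)² + 3.
(2.326 + 0.842) / 0.1511 = 3.168 / 0.1511 = 20.966.
n = 20.966² + 3 = 439.58 + 3 = 442.6.
Round up.

n = 443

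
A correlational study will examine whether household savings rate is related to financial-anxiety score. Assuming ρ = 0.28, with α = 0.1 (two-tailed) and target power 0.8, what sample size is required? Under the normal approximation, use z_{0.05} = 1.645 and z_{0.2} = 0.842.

Fisher's z: C = ½·ln((1+r)/(1−r)) = ½·ln(1.7778) = 0.2877.
n = ((z_{α/2} + z_β)/C)² + 3.
(1.645 + 0.842) / 0.2877 = 2.487 / 0.2877 = 8.644.
n = 8.644² + 3 = 74.73 + 3 = 77.7.
Round up.

n = 78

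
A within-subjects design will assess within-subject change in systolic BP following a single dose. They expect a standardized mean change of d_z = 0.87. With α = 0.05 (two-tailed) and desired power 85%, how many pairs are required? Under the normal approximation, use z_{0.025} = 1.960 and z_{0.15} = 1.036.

For a paired (one-sample on differences) test: n = ((z_{α/2} + z_β) / d)².
z_{α/2} + z_β = 1.960 + 1.036 = 2.996.
n = (2.996 / 0.87)² = 3.444² = 11.86.
Round up.

n = 12 pairs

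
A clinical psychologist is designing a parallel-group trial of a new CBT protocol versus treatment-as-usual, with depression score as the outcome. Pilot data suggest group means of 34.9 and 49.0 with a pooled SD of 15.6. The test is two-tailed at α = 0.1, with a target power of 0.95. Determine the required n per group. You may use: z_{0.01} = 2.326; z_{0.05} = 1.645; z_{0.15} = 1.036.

Cohen's d = |M₁ − M₂| / SD_pooled = |34.9 − 49.0| / 15.6 = 14.1 / 15.6 = 0.904.
For two independent groups with equal n: n = 2·((z_{α/2} + z_β) / d)².
z_{α/2} + z_β = 1.645 + 1.645 = 3.290.
n = 2 × (3.290 / 0.904)² = 2 × 3.639² = 2 × 13.25 = 26.5.
Round up to the next whole participant.

n = 27 per group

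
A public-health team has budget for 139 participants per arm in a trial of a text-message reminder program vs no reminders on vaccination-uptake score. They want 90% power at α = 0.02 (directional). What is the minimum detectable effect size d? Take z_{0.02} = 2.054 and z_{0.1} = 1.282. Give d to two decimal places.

d_min ≈ 0.40

For two independent groups of n = 139 each: d_min = (z_{α} + z_β)·√(2/n).
z-sum = 2.054 + 1.282 = 3.336.
d_min = 3.336 × √(2/139) = 3.336 × 0.1200 = 0.400.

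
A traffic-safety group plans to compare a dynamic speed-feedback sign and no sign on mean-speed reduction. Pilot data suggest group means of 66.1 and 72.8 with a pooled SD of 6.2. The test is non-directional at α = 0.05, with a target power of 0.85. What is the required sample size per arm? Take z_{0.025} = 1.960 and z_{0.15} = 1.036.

Cohen's d = |M₁ − M₂| / SD_pooled = |66.1 − 72.8| / 6.2 = 6.7 / 6.2 = 1.081.
For two independent groups with equal n: n = 2·((z_{α/2} + z_β) / d)².
z_{α/2} + z_β = 1.960 + 1.036 = 2.996.
n = 2 × (2.996 / 1.081)² = 2 × 2.772² = 2 × 7.68 = 15.4.
Round up to the next whole participant.

n = 16 per group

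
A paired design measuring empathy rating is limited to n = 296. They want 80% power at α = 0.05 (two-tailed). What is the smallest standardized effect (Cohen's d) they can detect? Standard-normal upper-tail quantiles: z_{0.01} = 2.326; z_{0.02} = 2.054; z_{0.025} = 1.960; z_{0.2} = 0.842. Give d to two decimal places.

For a single sample (or paired design) of n = 296: d_min = (z_{α/2} + z_β)/√n.
z-sum = 1.960 + 0.842 = 2.802.
d_min = 2.802 / √296 = 2.802 / 17.205 = 0.163.

d_min ≈ 0.16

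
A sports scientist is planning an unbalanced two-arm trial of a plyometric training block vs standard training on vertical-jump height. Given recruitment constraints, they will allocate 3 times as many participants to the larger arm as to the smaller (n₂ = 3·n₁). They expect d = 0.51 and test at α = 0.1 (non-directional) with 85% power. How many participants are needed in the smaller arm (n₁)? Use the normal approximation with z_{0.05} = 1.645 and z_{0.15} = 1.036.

With allocation ratio k = n₂/n₁ = 3, Var(x̄₁−x̄₂) = σ²(1/n₁ + 1/(k·n₁)) = σ²·(k+1)/(k·n₁).
So n₁ = (1 + 1/k)·((z_{α/2} + z_β)/d)² = 1.333 × (2.681/0.51)².
n₁ = 1.333 × 27.63 = 36.8.
Round up: n₁ = 37, giving n₂ = 3 × 37 = 111.

n₁ = 37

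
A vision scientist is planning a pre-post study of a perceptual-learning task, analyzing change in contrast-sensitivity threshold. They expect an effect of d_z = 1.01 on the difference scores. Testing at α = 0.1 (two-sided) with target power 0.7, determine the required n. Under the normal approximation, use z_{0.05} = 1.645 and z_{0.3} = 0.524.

For a paired (one-sample on differences) test: n = ((z_{α/2} + z_β) / d)².
z_{α/2} + z_β = 1.645 + 0.524 = 2.169.
n = (2.169 / 1.01)² = 2.148² = 4.61.
Round up.

n = 5 pairs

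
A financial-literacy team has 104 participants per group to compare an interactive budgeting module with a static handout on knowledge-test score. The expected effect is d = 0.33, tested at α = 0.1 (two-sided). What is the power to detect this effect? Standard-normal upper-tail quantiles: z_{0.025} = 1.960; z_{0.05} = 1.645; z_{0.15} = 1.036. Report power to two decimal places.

power ≈ 0.77

For two equal groups, power = Φ(d·√(n/2) − z_{α/2}).
d·√(n/2) = 0.33 × √(104/2) = 0.33 × 7.211 = 2.380.
z_β = 2.380 − 1.645 = 0.735.
Power = Φ(0.735) = 0.769.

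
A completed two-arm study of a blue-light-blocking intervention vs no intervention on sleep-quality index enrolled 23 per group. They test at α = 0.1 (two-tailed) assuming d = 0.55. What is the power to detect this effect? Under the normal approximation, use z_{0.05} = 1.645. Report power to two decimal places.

For two equal groups, power = Φ(d·√(n/2) − z_{α/2}).
d·√(n/2) = 0.55 × √(23/2) = 0.55 × 3.391 = 1.865.
z_β = 1.865 − 1.645 = 0.220.
Power = Φ(0.220) = 0.587.

power ≈ 0.59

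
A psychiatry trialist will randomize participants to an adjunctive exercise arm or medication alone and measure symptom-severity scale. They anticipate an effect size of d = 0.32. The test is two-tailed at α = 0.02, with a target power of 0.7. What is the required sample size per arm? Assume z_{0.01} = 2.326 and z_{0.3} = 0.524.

n = 159 per group

For two independent groups with equal n: n = 2·((z_{α/2} + z_β) / d)².
z_{α/2} + z_β = 2.326 + 0.524 = 2.850.
n = 2 × (2.850 / 0.32)² = 2 × 8.906² = 2 × 79.32 = 158.6.
Round up to the next whole participant.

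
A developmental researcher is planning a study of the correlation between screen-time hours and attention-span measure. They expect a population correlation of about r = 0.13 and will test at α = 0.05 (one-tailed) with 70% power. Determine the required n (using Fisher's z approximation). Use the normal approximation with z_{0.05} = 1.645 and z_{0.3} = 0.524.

Fisher's z: C = ½·ln((1+r)/(1−r)) = ½·ln(1.2989) = 0.1307.
n = ((z_{α} + z_β)/C)² + 3.
(1.645 + 0.524) / 0.1307 = 2.169 / 0.1307 = 16.595.
n = 16.595² + 3 = 275.40 + 3 = 278.4.
Round up.

n = 279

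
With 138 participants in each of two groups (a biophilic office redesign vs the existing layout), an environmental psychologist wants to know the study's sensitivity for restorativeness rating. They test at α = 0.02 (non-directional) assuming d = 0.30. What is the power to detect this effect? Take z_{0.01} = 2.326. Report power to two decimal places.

power ≈ 0.57

For two equal groups, power = Φ(d·√(n/2) − z_{α/2}).
d·√(n/2) = 0.30 × √(138/2) = 0.30 × 8.307 = 2.492.
z_β = 2.492 − 2.326 = 0.166.
Power = Φ(0.166) = 0.566.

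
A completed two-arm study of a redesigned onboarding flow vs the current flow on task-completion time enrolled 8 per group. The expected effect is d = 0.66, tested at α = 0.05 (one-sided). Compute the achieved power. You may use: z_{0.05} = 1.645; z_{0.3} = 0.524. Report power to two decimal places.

power ≈ 0.37

For two equal groups, power = Φ(d·√(n/2) − z_{α}).
d·√(n/2) = 0.66 × √(8/2) = 0.66 × 2.000 = 1.320.
z_β = 1.320 − 1.645 = -0.325.
Power = Φ(-0.325) = 0.373.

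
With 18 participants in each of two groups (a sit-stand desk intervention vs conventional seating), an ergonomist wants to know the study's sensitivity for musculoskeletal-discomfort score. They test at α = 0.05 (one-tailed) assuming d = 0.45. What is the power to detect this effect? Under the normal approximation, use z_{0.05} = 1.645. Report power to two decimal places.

power ≈ 0.38

For two equal groups, power = Φ(d·√(n/2) − z_{α}).
d·√(n/2) = 0.45 × √(18/2) = 0.45 × 3.000 = 1.350.
z_β = 1.350 − 1.645 = -0.295.
Power = Φ(-0.295) = 0.384.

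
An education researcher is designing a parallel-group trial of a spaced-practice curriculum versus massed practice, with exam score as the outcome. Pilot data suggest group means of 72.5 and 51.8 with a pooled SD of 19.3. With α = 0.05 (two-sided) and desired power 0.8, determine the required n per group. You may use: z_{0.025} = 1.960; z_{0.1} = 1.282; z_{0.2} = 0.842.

Cohen's d = |M₁ − M₂| / SD_pooled = |72.5 − 51.8| / 19.3 = 20.7 / 19.3 = 1.073.
For two independent groups with equal n: n = 2·((z_{α/2} + z_β) / d)².
z_{α/2} + z_β = 1.960 + 0.842 = 2.802.
n = 2 × (2.802 / 1.073)² = 2 × 2.611² = 2 × 6.82 = 13.6.
Round up to the next whole participant.

n = 14 per group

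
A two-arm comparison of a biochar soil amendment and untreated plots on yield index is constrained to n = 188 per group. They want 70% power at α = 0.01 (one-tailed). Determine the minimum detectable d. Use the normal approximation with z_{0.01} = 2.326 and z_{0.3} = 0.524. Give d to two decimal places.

d_min ≈ 0.29

For two independent groups of n = 188 each: d_min = (z_{α} + z_β)·√(2/n).
z-sum = 2.326 + 0.524 = 2.850.
d_min = 2.850 × √(2/188) = 2.850 × 0.1031 = 0.294.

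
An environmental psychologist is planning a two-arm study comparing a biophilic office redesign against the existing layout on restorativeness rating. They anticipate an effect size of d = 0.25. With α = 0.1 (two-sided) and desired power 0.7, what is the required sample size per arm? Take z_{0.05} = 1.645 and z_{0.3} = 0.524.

For two independent groups with equal n: n = 2·((z_{α/2} + z_β) / d)².
z_{α/2} + z_β = 1.645 + 0.524 = 2.169.
n = 2 × (2.169 / 0.25)² = 2 × 8.676² = 2 × 75.27 = 150.5.
Round up to the next whole participant.

n = 151 per group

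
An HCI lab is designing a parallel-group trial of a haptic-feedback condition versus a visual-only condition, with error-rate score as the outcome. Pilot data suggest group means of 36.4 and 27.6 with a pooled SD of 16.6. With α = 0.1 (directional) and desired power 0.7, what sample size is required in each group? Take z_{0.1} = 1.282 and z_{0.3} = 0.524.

n = 24 per group

Cohen's d = |M₁ − M₂| / SD_pooled = |36.4 − 27.6| / 16.6 = 8.8 / 16.6 = 0.530.
For two independent groups with equal n: n = 2·((z_{α} + z_β) / d)².
z_{α} + z_β = 1.282 + 0.524 = 1.806.
n = 2 × (1.806 / 0.530)² = 2 × 3.408² = 2 × 11.61 = 23.2.
Round up to the next whole participant.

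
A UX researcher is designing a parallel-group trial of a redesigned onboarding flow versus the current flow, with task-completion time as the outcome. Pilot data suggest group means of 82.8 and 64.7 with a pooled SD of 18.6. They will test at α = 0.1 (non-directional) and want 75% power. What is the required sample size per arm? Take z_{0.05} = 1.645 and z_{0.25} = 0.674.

Cohen's d = |M₁ − M₂| / SD_pooled = |82.8 − 64.7| / 18.6 = 18.1 / 18.6 = 0.973.
For two independent groups with equal n: n = 2·((z_{α/2} + z_β) / d)².
z_{α/2} + z_β = 1.645 + 0.674 = 2.319.
n = 2 × (2.319 / 0.973)² = 2 × 2.383² = 2 × 5.68 = 11.4.
Round up to the next whole participant.

n = 12 per group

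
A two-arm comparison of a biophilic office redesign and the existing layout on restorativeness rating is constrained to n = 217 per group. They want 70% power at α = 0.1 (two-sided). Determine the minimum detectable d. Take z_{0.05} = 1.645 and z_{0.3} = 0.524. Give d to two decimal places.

d_min ≈ 0.21

For two independent groups of n = 217 each: d_min = (z_{α/2} + z_β)·√(2/n).
z-sum = 1.645 + 0.524 = 2.169.
d_min = 2.169 × √(2/217) = 2.169 × 0.0960 = 0.208.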